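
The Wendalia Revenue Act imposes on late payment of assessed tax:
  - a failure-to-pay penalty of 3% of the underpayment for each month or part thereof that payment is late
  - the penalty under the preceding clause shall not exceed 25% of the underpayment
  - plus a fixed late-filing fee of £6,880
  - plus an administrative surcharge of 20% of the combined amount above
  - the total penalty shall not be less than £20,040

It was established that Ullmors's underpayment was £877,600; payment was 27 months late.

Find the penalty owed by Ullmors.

£271,536

Accrued rate: 3% × 27 = 81%, capped at 25% → 25%
Failure-to-pay penalty: 25% of £877,600 = £219,400
Penalty before surcharge: £219,400 + £6,880 = £226,280
Administrative surcharge: 20% of £226,280 = £45,256
Total penalty: £226,280 + £45,256 = £271,536
Minimum £20,040: £271,536 meets the minimum, no increase.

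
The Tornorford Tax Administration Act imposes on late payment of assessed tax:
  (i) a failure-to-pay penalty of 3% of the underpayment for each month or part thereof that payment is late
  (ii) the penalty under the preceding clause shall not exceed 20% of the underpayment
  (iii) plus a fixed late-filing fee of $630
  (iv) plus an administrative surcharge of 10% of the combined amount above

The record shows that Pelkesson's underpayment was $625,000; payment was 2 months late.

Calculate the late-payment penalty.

$41,943

Accrued rate: 3% × 2 = 6%, capped at 20% → 6%
Failure-to-pay penalty: 6% of $625,000 = $37,500
Penalty before surcharge: $37,500 + $630 = $38,130
Administrative surcharge: 10% of $38,130 = $3,813
Total penalty: $38,130 + $3,813 = $41,943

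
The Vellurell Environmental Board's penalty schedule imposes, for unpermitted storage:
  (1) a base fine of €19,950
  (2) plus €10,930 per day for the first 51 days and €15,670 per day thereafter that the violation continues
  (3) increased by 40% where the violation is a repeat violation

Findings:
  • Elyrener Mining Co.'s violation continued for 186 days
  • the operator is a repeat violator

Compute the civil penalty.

€3,769,962

First 51 days: 51 × €10,930 = €557,430
Remaining days: (186 − 51) × €15,670 = €2,115,450
Per-day component: €557,430 + €2,115,450 = €2,672,880
Base plus per-day: €19,950 + €2,672,880 = €2,692,830
Enhancement: 40% of €2,692,830 = €1,077,132
Enhanced fine: €2,692,830 + €1,077,132 = €3,769,962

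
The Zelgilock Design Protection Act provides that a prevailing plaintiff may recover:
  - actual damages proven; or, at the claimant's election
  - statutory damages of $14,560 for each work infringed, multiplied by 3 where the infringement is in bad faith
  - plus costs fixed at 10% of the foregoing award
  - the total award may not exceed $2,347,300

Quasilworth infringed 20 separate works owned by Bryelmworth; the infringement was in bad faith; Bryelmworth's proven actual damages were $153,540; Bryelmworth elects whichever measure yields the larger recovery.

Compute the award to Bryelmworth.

Statutory damages: 20 × $14,560 = $291,200
Trebled: 3 × $291,200 = $873,600
Greater of actual damages ($153,540) or enhanced statutory damages ($873,600): $873,600
Costs: 10% of $873,600 = $87,360
Award plus costs: $873,600 + $87,360 = $960,960
Cap at $2,347,300: $960,960 is within the cap, no reduction.

$960,960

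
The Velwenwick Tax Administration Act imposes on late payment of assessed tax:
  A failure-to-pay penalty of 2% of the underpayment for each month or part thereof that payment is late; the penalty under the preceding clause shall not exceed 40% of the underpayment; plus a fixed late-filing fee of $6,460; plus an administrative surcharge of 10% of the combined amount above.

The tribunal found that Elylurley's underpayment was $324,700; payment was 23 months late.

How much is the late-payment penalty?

Accrued rate: 2% × 23 = 46%, capped at 40% → 40%
Failure-to-pay penalty: 40% of $324,700 = $129,880
Penalty before surcharge: $129,880 + $6,460 = $136,340
Administrative surcharge: 10% of $136,340 = $13,634
Total penalty: $136,340 + $13,634 = $149,974

$149,974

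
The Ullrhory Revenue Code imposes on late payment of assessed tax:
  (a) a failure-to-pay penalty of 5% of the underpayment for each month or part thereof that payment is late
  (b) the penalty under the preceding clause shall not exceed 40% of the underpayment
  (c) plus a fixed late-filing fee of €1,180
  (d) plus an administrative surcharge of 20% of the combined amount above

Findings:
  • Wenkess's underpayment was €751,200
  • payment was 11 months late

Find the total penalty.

Penalty: €361,992

Accrued rate: 5% × 11 = 55%, capped at 40% → 40%
Failure-to-pay penalty: 40% of €751,200 = €300,480
Penalty before surcharge: €300,480 + €1,180 = €301,660
Administrative surcharge: 20% of €301,660 = €60,332
Total penalty: €301,660 + €60,332 = €361,992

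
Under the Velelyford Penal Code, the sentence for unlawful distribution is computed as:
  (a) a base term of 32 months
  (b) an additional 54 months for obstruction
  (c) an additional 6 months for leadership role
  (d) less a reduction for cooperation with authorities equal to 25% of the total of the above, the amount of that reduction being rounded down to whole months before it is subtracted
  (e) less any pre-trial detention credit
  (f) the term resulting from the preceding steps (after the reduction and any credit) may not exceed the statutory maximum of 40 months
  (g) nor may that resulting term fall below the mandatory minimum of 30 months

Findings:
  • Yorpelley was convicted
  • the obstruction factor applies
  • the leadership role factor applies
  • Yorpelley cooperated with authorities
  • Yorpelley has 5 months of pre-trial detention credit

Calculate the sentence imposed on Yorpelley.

Sentence: 40 months

Obstruction enhancement: +54 months
Leadership role enhancement: +6 months
Adjusted term: 32 months + 54 months + 6 months = 92 months
Cooperation with authorities reduction: 25% of 92 months = 23 months (rounded down)
After reduction: 92 − 23 = 69 months
Less pre-trial detention credit: 69 months − 5 months = 64 months
Cap at 40 months: 64 months exceeds the cap → 40 months
Minimum 30 months: 40 months meets the minimum, no increase.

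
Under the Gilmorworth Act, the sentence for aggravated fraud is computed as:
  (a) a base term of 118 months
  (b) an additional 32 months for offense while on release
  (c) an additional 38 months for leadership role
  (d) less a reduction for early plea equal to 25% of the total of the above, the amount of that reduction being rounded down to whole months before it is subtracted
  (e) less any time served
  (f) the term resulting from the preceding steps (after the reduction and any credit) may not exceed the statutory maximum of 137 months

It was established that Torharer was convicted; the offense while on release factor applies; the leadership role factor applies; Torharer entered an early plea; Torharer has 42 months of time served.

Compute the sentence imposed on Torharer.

Offense while on release enhancement: +32 months
Leadership role enhancement: +38 months
Adjusted term: 118 months + 32 months + 38 months = 188 months
Early plea reduction: 25% of 188 months = 47 months (rounded down)
After reduction: 188 − 47 = 141 months
Less time served: 141 months − 42 months = 99 months
Cap at 137 months: 99 months is within the cap, no reduction.

Sentence: 99 months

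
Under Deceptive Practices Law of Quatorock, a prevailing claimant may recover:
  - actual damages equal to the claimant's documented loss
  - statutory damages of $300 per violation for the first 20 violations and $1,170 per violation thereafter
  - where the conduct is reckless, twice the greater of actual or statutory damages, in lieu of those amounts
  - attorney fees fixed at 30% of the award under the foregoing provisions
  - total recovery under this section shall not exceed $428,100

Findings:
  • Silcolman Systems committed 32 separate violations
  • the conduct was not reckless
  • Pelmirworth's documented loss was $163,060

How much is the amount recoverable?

$238,030

First 20 violations: 20 × $300 = $6,000
Remaining violations: (32 − 20) × $1,170 = $14,040
Statutory damages: $6,000 + $14,040 = $20,040
Conduct not reckless: the in-lieu enhancement does not apply.
Actual plus statutory damages: $163,060 + $20,040 = $183,100
Attorney fees: 30% of $183,100 = $54,930
Total before cap: $183,100 + $54,930 = $238,030
Cap at $428,100: $238,030 is within the cap, no reduction.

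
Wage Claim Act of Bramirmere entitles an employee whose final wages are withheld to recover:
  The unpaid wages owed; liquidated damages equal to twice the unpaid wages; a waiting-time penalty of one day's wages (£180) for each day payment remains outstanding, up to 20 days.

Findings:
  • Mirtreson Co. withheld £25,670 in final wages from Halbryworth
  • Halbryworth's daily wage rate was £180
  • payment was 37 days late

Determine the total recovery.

£80,610

Doubled: 2 × £25,670 = £51,340
Penalty days: min(37, 20) = 20
Waiting-time penalty: 20 × £180 = £3,600
Total award: £25,670 + £51,340 + £3,600 = £80,610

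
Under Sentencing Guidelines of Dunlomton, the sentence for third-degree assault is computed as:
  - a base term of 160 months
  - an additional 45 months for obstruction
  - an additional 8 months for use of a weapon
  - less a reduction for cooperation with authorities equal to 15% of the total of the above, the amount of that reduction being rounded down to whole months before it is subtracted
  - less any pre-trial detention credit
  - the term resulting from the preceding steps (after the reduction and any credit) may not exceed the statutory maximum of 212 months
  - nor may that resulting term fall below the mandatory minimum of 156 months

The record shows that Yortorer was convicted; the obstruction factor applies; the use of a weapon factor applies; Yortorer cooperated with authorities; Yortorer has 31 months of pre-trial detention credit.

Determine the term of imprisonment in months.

Sentence: 156 months

Obstruction enhancement: +45 months
Use of a weapon enhancement: +8 months
Adjusted term: 160 months + 45 months + 8 months = 213 months
Cooperation with authorities reduction: 15% of 213 months = 31 months (rounded down)
After reduction: 213 − 31 = 182 months
Less pre-trial detention credit: 182 months − 31 months = 151 months
Cap at 212 months: 151 months is within the cap, no reduction.
Minimum 156 months: 151 months is below the minimum → 156 months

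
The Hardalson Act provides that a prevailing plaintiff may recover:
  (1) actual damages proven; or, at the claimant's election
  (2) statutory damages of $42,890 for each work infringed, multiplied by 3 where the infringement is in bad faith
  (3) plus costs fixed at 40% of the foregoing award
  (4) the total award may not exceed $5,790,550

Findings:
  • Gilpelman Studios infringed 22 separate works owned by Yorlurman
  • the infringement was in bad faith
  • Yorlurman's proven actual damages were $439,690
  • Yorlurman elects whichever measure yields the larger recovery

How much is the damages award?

$3,963,036

Statutory damages: 22 × $42,890 = $943,580
Trebled: 3 × $943,580 = $2,830,740
Greater of actual damages ($439,690) or enhanced statutory damages ($2,830,740): $2,830,740
Costs: 40% of $2,830,740 = $1,132,296
Award plus costs: $2,830,740 + $1,132,296 = $3,963,036
Cap at $5,790,550: $3,963,036 is within the cap, no reduction.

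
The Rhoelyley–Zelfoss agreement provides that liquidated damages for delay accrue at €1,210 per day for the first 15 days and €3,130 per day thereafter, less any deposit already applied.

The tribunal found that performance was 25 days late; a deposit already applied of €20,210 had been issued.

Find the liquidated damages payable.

€29,240

First 15 days: 15 × €1,210 = €18,150
Remaining days: (25 − 15) × €3,130 = €31,300
Accrued per-day damages: €18,150 + €31,300 = €49,450
Less deposit already applied: €49,450 − €20,210 = €29,240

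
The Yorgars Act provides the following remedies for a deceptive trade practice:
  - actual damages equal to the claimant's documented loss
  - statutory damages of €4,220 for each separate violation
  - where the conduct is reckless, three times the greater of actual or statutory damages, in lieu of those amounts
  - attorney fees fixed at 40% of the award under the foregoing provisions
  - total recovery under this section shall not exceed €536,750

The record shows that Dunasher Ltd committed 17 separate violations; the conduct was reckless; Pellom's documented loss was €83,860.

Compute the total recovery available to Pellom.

Statutory damages: 17 × €4,220 = €71,740
Greater of actual damages (€83,860) or statutory damages (€71,740): €83,860
Trebled: 3 × €83,860 = €251,580
Attorney fees: 40% of €251,580 = €100,632
Total before cap: €251,580 + €100,632 = €352,212
Cap at €536,750: €352,212 is within the cap, no reduction.

€352,212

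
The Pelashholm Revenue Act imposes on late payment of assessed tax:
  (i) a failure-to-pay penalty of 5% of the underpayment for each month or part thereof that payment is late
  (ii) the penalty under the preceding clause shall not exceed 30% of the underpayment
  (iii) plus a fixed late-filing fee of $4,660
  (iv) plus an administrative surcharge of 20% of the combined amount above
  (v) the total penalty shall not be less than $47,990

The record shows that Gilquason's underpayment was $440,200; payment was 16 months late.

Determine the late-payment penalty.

Accrued rate: 5% × 16 = 80%, capped at 30% → 30%
Failure-to-pay penalty: 30% of $440,200 = $132,060
Penalty before surcharge: $132,060 + $4,660 = $136,720
Administrative surcharge: 20% of $136,720 = $27,344
Total penalty: $136,720 + $27,344 = $164,064
Minimum $47,990: $164,064 meets the minimum, no increase.

$164,064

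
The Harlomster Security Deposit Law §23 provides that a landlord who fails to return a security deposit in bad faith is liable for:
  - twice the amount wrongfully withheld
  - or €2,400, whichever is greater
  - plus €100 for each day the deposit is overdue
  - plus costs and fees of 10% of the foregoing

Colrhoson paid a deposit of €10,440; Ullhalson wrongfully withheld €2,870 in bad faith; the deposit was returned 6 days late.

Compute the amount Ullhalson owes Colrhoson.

Doubled: 2 × €2,870 = €5,740
Minimum €2,400: €5,740 meets the minimum, no increase.
Late-return penalty: 6 × €100 = €600
Damages plus late penalty: €5,740 + €600 = €6,340
Costs and fees: 10% of €6,340 = €634
Total recovery: €6,340 + €634 = €6,974

€6,974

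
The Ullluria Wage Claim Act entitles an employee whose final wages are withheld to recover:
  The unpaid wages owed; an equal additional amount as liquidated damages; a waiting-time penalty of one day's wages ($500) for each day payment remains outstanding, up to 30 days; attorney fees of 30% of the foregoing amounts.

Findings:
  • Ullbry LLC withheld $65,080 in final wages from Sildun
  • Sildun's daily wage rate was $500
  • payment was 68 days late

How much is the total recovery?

$188,708

Liquidated damages (equal amount): $65,080
Penalty days: min(68, 30) = 30
Waiting-time penalty: 30 × $500 = $15,000
Subtotal: $65,080 + $65,080 + $15,000 = $145,160
Attorney fees: 30% of $145,160 = $43,548
Total award: $145,160 + $43,548 = $188,708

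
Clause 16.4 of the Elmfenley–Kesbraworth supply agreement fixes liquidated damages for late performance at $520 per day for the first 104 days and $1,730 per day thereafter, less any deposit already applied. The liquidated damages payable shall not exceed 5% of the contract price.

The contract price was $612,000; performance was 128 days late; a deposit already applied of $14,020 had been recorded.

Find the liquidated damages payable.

$30,600

First 104 days: 104 × $520 = $54,080
Remaining days: (128 − 104) × $1,730 = $41,520
Accrued per-day damages: $54,080 + $41,520 = $95,600
Less deposit already applied: $95,600 − $14,020 = $81,580
Cap: 5% of $612,000 = $30,600
Cap at $30,600: $81,580 exceeds the cap → $30,600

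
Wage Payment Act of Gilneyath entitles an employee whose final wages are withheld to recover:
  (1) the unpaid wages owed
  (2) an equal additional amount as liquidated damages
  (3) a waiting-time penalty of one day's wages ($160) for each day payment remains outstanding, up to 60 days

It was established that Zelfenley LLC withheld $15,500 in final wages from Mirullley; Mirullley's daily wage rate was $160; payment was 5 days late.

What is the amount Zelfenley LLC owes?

$31,800

Liquidated damages (equal amount): $15,500
Penalty days: min(5, 60) = 5
Waiting-time penalty: 5 × $160 = $800
Total award: $15,500 + $15,500 + $800 = $31,800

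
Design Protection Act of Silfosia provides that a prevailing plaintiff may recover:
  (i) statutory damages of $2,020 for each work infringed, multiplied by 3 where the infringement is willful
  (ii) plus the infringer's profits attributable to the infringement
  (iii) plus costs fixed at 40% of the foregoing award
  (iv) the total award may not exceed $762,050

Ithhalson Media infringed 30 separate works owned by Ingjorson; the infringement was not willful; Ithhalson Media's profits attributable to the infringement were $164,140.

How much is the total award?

Award: $314,636

Statutory damages: 30 × $2,020 = $60,600
Infringement not willful: no ×3 enhancement.
Combined award: $60,600 + $164,140 = $224,740
Costs: 40% of $224,740 = $89,896
Award plus costs: $224,740 + $89,896 = $314,636
Cap at $762,050: $314,636 is within the cap, no reduction.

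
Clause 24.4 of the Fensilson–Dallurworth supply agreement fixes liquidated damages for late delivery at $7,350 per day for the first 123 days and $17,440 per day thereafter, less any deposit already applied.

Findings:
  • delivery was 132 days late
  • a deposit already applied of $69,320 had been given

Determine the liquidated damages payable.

First 123 days: 123 × $7,350 = $904,050
Remaining days: (132 − 123) × $17,440 = $156,960
Accrued per-day damages: $904,050 + $156,960 = $1,061,010
Less deposit already applied: $1,061,010 − $69,320 = $991,690

$991,690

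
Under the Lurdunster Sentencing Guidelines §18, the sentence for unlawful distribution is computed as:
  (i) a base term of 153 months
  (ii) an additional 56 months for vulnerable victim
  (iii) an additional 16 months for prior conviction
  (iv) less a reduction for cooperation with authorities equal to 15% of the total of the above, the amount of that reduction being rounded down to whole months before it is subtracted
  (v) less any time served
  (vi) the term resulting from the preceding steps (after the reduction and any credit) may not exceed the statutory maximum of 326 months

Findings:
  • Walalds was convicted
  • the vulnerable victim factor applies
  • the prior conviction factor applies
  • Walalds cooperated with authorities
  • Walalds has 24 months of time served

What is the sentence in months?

168 months

Vulnerable victim enhancement: +56 months
Prior conviction enhancement: +16 months
Adjusted term: 153 months + 56 months + 16 months = 225 months
Cooperation with authorities reduction: 15% of 225 months = 33 months (rounded down)
After reduction: 225 − 33 = 192 months
Less time served: 192 months − 24 months = 168 months
Cap at 326 months: 168 months is within the cap, no reduction.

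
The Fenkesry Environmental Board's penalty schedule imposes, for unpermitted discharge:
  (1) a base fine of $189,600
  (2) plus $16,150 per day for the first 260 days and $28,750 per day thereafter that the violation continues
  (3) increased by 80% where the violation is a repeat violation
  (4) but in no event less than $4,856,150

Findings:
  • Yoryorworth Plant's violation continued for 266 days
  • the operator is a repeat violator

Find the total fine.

$8,209,980

First 260 days: 260 × $16,150 = $4,199,000
Remaining days: (266 − 260) × $28,750 = $172,500
Per-day component: $4,199,000 + $172,500 = $4,371,500
Base plus per-day: $189,600 + $4,371,500 = $4,561,100
Enhancement: 80% of $4,561,100 = $3,648,880
Enhanced fine: $4,561,100 + $3,648,880 = $8,209,980
Minimum $4,856,150: $8,209,980 meets the minimum, no increase.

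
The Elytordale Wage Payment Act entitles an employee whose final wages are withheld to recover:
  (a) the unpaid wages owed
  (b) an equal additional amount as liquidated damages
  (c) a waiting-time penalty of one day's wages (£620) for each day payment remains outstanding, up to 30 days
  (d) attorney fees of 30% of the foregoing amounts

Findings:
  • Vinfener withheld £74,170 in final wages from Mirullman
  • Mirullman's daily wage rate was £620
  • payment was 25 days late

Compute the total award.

Liquidated damages (equal amount): £74,170
Penalty days: min(25, 30) = 25
Waiting-time penalty: 25 × £620 = £15,500
Subtotal: £74,170 + £74,170 + £15,500 = £163,840
Attorney fees: 30% of £163,840 = £49,152
Total award: £163,840 + £49,152 = £212,992

£212,992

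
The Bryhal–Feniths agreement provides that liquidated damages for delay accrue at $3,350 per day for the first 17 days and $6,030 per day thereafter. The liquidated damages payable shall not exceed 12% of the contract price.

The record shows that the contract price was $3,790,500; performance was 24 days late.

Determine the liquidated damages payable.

First 17 days: 17 × $3,350 = $56,950
Remaining days: (24 − 17) × $6,030 = $42,210
Accrued per-day damages: $56,950 + $42,210 = $99,160
Cap: 12% of $3,790,500 = $454,860
Cap at $454,860: $99,160 is within the cap, no reduction.

$99,160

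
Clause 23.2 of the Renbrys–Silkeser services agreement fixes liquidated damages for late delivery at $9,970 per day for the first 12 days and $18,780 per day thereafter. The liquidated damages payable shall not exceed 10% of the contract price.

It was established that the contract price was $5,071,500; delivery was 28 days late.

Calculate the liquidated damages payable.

$420,120

First 12 days: 12 × $9,970 = $119,640
Remaining days: (28 − 12) × $18,780 = $300,480
Accrued per-day damages: $119,640 + $300,480 = $420,120
Cap: 10% of $5,071,500 = $507,150
Cap at $507,150: $420,120 is within the cap, no reduction.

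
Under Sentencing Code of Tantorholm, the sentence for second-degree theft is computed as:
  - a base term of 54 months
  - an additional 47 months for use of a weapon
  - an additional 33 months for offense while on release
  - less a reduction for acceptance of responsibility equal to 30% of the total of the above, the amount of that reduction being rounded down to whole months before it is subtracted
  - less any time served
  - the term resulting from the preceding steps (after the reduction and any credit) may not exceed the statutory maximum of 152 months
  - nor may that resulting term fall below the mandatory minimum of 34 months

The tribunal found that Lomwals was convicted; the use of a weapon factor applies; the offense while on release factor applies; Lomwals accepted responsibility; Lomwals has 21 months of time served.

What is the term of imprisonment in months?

Use of a weapon enhancement: +47 months
Offense while on release enhancement: +33 months
Adjusted term: 54 months + 47 months + 33 months = 134 months
Acceptance of responsibility reduction: 30% of 134 months = 40 months (rounded down)
After reduction: 134 − 40 = 94 months
Less time served: 94 months − 21 months = 73 months
Cap at 152 months: 73 months is within the cap, no reduction.
Minimum 34 months: 73 months meets the minimum, no increase.

Sentence: 73 months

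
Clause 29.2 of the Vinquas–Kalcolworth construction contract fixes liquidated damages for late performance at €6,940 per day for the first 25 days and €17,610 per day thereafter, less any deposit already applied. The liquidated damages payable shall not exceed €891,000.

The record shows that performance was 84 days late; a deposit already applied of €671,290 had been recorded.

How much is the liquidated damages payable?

First 25 days: 25 × €6,940 = €173,500
Remaining days: (84 − 25) × €17,610 = €1,038,990
Accrued per-day damages: €173,500 + €1,038,990 = €1,212,490
Less deposit already applied: €1,212,490 − €671,290 = €541,200
Cap at €891,000: €541,200 is within the cap, no reduction.

€541,200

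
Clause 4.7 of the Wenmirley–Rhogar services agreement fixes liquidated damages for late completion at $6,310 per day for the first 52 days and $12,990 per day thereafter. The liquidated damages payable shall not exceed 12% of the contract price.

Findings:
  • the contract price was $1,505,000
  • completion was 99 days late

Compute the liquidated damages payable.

$180,600

First 52 days: 52 × $6,310 = $328,120
Remaining days: (99 − 52) × $12,990 = $610,530
Accrued per-day damages: $328,120 + $610,530 = $938,650
Cap: 12% of $1,505,000 = $180,600
Cap at $180,600: $938,650 exceeds the cap → $180,600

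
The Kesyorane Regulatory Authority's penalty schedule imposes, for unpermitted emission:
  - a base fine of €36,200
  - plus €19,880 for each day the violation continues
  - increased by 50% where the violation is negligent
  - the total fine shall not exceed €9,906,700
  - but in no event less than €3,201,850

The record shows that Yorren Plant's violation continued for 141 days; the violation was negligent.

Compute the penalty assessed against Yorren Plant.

Per-day component: 141 × €19,880 = €2,803,080
Base plus per-day: €36,200 + €2,803,080 = €2,839,280
Enhancement: 50% of €2,839,280 = €1,419,640
Enhanced fine: €2,839,280 + €1,419,640 = €4,258,920
Cap at €9,906,700: €4,258,920 is within the cap, no reduction.
Minimum €3,201,850: €4,258,920 meets the minimum, no increase.

€4,258,920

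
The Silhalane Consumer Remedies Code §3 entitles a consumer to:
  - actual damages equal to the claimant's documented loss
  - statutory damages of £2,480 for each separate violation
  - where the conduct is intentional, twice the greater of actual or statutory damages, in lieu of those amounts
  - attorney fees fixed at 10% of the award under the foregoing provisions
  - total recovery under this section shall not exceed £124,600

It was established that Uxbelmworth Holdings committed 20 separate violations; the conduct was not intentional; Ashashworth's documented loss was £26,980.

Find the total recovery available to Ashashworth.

Statutory damages: 20 × £2,480 = £49,600
Conduct not intentional: the in-lieu enhancement does not apply.
Actual plus statutory damages: £26,980 + £49,600 = £76,580
Attorney fees: 10% of £76,580 = £7,658
Total before cap: £76,580 + £7,658 = £84,238
Cap at £124,600: £84,238 is within the cap, no reduction.

£84,238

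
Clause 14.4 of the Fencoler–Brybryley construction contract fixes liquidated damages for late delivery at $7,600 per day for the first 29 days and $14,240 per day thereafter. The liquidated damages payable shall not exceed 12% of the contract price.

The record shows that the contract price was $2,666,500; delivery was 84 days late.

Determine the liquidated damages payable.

$319,980

First 29 days: 29 × $7,600 = $220,400
Remaining days: (84 − 29) × $14,240 = $783,200
Accrued per-day damages: $220,400 + $783,200 = $1,003,600
Cap: 12% of $2,666,500 = $319,980
Cap at $319,980: $1,003,600 exceeds the cap → $319,980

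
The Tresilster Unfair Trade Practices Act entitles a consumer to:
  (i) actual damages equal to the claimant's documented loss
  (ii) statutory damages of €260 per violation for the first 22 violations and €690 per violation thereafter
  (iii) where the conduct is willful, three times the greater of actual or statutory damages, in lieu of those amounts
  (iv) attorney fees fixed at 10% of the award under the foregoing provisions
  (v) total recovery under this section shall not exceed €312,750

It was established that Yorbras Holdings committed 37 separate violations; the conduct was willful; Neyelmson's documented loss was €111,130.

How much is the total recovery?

First 22 violations: 22 × €260 = €5,720
Remaining violations: (37 − 22) × €690 = €10,350
Statutory damages: €5,720 + €10,350 = €16,070
Greater of actual damages (€111,130) or statutory damages (€16,070): €111,130
Trebled: 3 × €111,130 = €333,390
Attorney fees: 10% of €333,390 = €33,339
Total before cap: €333,390 + €33,339 = €366,729
Cap at €312,750: €366,729 exceeds the cap → €312,750

€312,750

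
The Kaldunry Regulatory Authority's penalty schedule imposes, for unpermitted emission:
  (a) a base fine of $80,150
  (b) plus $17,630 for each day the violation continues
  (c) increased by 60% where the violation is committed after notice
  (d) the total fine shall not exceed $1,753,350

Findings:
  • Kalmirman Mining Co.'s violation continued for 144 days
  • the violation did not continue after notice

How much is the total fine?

Per-day component: 144 × $17,630 = $2,538,720
Base plus per-day: $80,150 + $2,538,720 = $2,618,870
The violation did not continue after notice: no 60% increase.
Cap at $1,753,350: $2,618,870 exceeds the cap → $1,753,350

$1,753,350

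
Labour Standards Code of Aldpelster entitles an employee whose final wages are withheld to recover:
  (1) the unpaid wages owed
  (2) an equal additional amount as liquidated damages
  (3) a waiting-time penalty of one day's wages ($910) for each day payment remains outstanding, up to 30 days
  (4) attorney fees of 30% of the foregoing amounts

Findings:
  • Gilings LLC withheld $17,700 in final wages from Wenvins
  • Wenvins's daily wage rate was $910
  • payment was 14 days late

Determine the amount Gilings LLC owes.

Liquidated damages (equal amount): $17,700
Penalty days: min(14, 30) = 14
Waiting-time penalty: 14 × $910 = $12,740
Subtotal: $17,700 + $17,700 + $12,740 = $48,140
Attorney fees: 30% of $48,140 = $14,442
Total award: $48,140 + $14,442 = $62,582

Total award: $62,582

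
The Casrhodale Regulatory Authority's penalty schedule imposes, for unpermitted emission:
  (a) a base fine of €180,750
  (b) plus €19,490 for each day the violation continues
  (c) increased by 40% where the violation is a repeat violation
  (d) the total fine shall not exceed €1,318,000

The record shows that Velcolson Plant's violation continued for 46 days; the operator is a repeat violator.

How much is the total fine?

€1,318,000

Per-day component: 46 × €19,490 = €896,540
Base plus per-day: €180,750 + €896,540 = €1,077,290
Enhancement: 40% of €1,077,290 = €430,916
Enhanced fine: €1,077,290 + €430,916 = €1,508,206
Cap at €1,318,000: €1,508,206 exceeds the cap → €1,318,000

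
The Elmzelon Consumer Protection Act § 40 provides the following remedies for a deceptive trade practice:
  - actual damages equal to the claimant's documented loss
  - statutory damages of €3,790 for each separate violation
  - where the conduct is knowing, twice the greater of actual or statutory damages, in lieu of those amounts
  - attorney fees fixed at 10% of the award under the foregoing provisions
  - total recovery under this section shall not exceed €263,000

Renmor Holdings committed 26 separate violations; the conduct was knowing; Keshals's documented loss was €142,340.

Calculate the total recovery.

Statutory damages: 26 × €3,790 = €98,540
Greater of actual damages (€142,340) or statutory damages (€98,540): €142,340
Doubled: 2 × €142,340 = €284,680
Attorney fees: 10% of €284,680 = €28,468
Total before cap: €284,680 + €28,468 = €313,148
Cap at €263,000: €313,148 exceeds the cap → €263,000

€263,000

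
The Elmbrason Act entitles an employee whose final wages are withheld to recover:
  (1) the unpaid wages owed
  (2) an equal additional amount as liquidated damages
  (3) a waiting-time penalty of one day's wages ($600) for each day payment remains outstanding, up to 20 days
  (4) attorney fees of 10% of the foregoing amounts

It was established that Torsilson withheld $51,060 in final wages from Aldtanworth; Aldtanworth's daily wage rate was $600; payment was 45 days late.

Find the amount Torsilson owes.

Liquidated damages (equal amount): $51,060
Penalty days: min(45, 20) = 20
Waiting-time penalty: 20 × $600 = $12,000
Subtotal: $51,060 + $51,060 + $12,000 = $114,120
Attorney fees: 10% of $114,120 = $11,412
Total award: $114,120 + $11,412 = $125,532

$125,532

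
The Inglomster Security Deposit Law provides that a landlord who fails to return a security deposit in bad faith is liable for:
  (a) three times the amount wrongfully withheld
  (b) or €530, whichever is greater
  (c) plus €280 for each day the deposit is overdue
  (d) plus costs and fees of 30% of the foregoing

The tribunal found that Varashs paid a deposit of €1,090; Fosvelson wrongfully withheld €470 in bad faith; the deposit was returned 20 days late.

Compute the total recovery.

€9,113

Trebled: 3 × €470 = €1,410
Minimum €530: €1,410 meets the minimum, no increase.
Late-return penalty: 20 × €280 = €5,600
Damages plus late penalty: €1,410 + €5,600 = €7,010
Costs and fees: 30% of €7,010 = €2,103
Total recovery: €7,010 + €2,103 = €9,113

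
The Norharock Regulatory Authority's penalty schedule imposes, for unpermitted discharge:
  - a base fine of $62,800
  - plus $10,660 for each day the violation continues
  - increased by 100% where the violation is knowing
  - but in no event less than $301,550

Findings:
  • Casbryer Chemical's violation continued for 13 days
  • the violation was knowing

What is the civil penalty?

$402,760

Per-day component: 13 × $10,660 = $138,580
Base plus per-day: $62,800 + $138,580 = $201,380
Enhancement: 100% of $201,380 = $201,380
Enhanced fine: $201,380 + $201,380 = $402,760
Minimum $301,550: $402,760 meets the minimum, no increase.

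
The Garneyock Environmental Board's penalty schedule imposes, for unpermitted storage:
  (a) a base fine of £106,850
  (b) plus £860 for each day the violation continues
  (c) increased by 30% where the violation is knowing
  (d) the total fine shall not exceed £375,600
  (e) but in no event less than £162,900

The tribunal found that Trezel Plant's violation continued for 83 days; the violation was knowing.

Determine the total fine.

Per-day component: 83 × £860 = £71,380
Base plus per-day: £106,850 + £71,380 = £178,230
Enhancement: 30% of £178,230 = £53,469
Enhanced fine: £178,230 + £53,469 = £231,699
Cap at £375,600: £231,699 is within the cap, no reduction.
Minimum £162,900: £231,699 meets the minimum, no increase.

£231,699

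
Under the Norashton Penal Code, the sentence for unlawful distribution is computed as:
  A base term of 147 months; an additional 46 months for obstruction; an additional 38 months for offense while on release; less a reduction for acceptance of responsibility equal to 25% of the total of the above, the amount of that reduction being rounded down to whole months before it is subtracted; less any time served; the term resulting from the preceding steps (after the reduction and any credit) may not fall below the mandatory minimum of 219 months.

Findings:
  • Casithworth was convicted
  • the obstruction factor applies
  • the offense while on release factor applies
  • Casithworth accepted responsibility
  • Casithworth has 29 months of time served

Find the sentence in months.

Obstruction enhancement: +46 months
Offense while on release enhancement: +38 months
Adjusted term: 147 months + 46 months + 38 months = 231 months
Acceptance of responsibility reduction: 25% of 231 months = 57 months (rounded down)
After reduction: 231 − 57 = 174 months
Less time served: 174 months − 29 months = 145 months
Minimum 219 months: 145 months is below the minimum → 219 months

219 months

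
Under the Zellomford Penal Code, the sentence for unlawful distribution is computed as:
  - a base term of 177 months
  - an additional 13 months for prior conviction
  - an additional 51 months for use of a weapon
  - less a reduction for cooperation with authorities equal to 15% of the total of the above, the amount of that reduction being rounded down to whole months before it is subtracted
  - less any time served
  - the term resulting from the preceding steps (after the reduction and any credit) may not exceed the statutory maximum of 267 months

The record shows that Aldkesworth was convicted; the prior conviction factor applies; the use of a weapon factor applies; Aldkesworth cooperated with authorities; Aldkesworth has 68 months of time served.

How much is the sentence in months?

Prior conviction enhancement: +13 months
Use of a weapon enhancement: +51 months
Adjusted term: 177 months + 13 months + 51 months = 241 months
Cooperation with authorities reduction: 15% of 241 months = 36 months (rounded down)
After reduction: 241 − 36 = 205 months
Less time served: 205 months − 68 months = 137 months
Cap at 267 months: 137 months is within the cap, no reduction.

137 months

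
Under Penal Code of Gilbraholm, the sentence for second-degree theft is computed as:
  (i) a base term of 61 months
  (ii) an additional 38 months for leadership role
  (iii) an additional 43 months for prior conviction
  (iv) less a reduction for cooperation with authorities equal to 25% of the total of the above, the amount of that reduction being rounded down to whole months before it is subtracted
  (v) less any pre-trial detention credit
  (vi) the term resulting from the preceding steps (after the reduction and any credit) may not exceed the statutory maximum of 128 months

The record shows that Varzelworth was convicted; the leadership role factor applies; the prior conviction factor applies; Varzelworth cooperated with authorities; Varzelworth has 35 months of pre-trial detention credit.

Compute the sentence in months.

Leadership role enhancement: +38 months
Prior conviction enhancement: +43 months
Adjusted term: 61 months + 38 months + 43 months = 142 months
Cooperation with authorities reduction: 25% of 142 months = 35 months (rounded down)
After reduction: 142 − 35 = 107 months
Less pre-trial detention credit: 107 months − 35 months = 72 months
Cap at 128 months: 72 months is within the cap, no reduction.

72 months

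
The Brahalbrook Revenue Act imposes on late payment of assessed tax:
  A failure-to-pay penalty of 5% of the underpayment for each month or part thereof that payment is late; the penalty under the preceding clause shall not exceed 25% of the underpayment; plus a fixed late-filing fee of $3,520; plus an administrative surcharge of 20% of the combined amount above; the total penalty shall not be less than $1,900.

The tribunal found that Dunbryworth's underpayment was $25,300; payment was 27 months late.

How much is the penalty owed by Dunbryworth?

$11,814

Accrued rate: 5% × 27 = 135%, capped at 25% → 25%
Failure-to-pay penalty: 25% of $25,300 = $6,325
Penalty before surcharge: $6,325 + $3,520 = $9,845
Administrative surcharge: 20% of $9,845 = $1,969
Total penalty: $9,845 + $1,969 = $11,814
Minimum $1,900: $11,814 meets the minimum, no increase.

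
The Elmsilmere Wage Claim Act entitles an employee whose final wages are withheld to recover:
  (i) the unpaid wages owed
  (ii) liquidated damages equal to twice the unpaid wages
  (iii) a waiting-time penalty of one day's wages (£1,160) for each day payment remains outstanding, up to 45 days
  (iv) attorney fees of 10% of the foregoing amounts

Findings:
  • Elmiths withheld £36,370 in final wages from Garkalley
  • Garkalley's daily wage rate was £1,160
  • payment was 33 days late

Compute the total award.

£162,129

Doubled: 2 × £36,370 = £72,740
Penalty days: min(33, 45) = 33
Waiting-time penalty: 33 × £1,160 = £38,280
Subtotal: £36,370 + £72,740 + £38,280 = £147,390
Attorney fees: 10% of £147,390 = £14,739
Total award: £147,390 + £14,739 = £162,129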